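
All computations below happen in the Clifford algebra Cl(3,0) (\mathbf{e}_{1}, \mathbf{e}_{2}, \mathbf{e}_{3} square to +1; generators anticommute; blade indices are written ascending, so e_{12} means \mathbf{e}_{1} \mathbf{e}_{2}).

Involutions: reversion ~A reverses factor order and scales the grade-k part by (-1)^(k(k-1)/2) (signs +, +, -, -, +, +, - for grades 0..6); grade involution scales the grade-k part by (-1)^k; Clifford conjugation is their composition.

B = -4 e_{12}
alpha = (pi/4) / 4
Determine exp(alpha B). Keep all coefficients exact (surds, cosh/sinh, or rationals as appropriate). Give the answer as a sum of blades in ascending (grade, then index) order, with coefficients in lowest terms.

B^2 = (-4)^2*(e_{12})^2 = 16*(-1) = -16 (a basis 2-blade squares to minus the product of its generators' squares).
B^2 = -16 — B^2 < 0, so the exponential closes trigonometrically: l = 4, alpha*l = \frac{\pi}{4}, so exp(alpha B) = cos(\frac{\pi}{4}) + (sin(\frac{\pi}{4})/4)*B = \frac{\sqrt{2}}{2} + (\frac{\sqrt{2}}{8})*B.
Answer: \frac{\sqrt{2}}{2} - \frac{\sqrt{2}}{2} e_{12}


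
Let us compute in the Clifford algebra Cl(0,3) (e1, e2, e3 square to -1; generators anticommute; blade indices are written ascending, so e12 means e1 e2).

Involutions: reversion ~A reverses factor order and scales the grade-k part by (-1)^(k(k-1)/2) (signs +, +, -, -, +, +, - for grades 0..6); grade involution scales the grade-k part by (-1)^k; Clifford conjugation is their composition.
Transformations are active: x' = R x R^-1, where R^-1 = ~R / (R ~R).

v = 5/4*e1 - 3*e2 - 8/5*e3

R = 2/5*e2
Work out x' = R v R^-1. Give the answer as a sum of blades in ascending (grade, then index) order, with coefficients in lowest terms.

~R = 2/5*e2, and R ~R = -4/25, so R^-1 = ~R / (-4/25).
R v = 6/5 - 1/2*e12 - 16/25*e23
Answer: -5/4*e1 - 3*e2 + 8/5*e3


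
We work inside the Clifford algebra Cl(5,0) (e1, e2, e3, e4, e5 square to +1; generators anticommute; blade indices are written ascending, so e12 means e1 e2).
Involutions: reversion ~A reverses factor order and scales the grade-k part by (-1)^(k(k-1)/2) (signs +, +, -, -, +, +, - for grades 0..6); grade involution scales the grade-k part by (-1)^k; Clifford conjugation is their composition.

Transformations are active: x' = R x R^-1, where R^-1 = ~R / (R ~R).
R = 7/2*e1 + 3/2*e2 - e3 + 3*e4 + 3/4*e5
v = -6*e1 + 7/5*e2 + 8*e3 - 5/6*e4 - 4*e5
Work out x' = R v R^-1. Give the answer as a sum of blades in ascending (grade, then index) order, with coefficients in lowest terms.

~R = 7/2*e1 + 3/2*e2 - e3 + 3*e4 + 3/4*e5, and R ~R = 401/16, so R^-1 = ~R / (401/16).
R v = -162/5 + 139/10*e12 + 22*e13 + 181/12*e14 - 19/2*e15 + 67/5*e23 - 109/20*e24 - 141/20*e25 - 139/6*e34 - 2*e35 - 91/8*e45
Answer: -6114/2005*e1 - 10583/2005*e2 - 10856/2005*e3 - 83287/12030*e4 + 4132/2005*e5


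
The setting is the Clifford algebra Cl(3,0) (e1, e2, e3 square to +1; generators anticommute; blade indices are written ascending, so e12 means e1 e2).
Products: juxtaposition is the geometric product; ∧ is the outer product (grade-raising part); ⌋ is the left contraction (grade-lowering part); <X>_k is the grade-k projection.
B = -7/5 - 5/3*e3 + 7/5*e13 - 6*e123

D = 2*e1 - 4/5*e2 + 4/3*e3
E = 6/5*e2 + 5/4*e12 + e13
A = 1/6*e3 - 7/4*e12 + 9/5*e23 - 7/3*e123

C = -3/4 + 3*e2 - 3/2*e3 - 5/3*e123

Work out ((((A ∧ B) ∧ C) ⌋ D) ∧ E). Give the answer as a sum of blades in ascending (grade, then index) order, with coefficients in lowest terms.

step 1: -7/30*e3 + 49/20*e12 - 63/25*e23 + 371/60*e123
step 2: 7/40*e3 - 147/80*e12 + 259/100*e23 - 133/16*e123
step 3: 7/30
step 4: 7/25*e2 + 7/24*e12 + 7/30*e13
Answer: 7/25*e2 + 7/24*e12 + 7/30*e13


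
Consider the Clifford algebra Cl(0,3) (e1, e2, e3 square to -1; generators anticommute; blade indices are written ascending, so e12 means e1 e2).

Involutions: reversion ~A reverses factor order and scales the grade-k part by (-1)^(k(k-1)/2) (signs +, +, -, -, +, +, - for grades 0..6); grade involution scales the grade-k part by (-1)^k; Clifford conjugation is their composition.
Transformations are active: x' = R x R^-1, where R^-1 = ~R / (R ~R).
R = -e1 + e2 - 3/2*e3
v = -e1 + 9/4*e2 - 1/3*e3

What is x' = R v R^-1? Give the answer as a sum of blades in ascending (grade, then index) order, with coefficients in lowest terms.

~R = -e1 + e2 - 3/2*e3, and R ~R = -17/4, so R^-1 = ~R / (-17/4).
R v = -15/4 - 5/4*e12 - 7/6*e13 + 73/24*e23
Answer: -13/17*e1 - 33/68*e2 - 118/51*e3


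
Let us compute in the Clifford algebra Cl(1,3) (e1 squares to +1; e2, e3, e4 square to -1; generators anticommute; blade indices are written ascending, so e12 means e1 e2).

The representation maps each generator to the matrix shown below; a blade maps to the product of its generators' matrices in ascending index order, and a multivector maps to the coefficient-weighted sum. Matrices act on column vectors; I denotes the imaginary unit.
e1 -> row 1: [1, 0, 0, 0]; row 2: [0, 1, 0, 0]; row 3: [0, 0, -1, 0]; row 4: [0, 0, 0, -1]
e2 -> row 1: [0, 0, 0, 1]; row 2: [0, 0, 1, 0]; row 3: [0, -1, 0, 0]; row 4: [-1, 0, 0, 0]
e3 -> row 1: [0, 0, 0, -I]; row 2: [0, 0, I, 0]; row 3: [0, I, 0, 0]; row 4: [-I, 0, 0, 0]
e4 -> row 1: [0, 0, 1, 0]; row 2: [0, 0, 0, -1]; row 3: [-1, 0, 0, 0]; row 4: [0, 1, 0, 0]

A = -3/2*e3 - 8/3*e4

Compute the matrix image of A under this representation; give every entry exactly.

M = (-3/2)*rho(e3) + (-8/3)*rho(e4), summed entrywise:
Answer: row 1: [0, 0, -8/3, 3*I/2]; row 2: [0, 0, -3*I/2, 8/3]; row 3: [8/3, -3*I/2, 0, 0]; row 4: [3*I/2, -8/3, 0, 0]


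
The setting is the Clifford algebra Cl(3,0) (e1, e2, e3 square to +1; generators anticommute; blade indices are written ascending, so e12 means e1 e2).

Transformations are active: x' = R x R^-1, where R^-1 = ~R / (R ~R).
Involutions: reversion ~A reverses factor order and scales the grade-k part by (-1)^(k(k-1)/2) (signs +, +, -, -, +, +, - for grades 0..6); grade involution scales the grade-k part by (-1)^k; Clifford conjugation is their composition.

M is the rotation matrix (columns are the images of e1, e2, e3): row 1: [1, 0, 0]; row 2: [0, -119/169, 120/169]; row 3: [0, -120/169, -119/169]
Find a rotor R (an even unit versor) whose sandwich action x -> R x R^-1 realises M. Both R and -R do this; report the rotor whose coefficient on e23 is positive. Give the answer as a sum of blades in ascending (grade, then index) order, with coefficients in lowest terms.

Method: write R = a + b12*e12 + b13*e13 + b23*e23 with a^2 + b12^2 + b13^2 + b23^2 = 1 (so R^-1 = ~R). Expanding the columns R e_j ~R gives tr M = 4a^2 - 1 and, from the antisymmetric part, M21 - M12 = -4a*b12, M13 - M31 = 4a*b13, M32 - M23 = -4a*b23.
Here tr M = -69/169, so a^2 = (1 + tr M)/4 = 25/169 and a = ±5/13. Taking a = 5/13: M21 - M12 = 0, M13 - M31 = 0, M32 - M23 = -240/169, giving b12 = 0, b13 = 0, b23 = 12/13, i.e. R = 5/13 + 12/13*e23.
Its e23 coefficient is already positive.
Answer: 5/13 + 12/13*e23. Recall the cover is two-to-one: with M of trace -69/169, both preimages act alike, and the stated e23 sign chooses the sheet.


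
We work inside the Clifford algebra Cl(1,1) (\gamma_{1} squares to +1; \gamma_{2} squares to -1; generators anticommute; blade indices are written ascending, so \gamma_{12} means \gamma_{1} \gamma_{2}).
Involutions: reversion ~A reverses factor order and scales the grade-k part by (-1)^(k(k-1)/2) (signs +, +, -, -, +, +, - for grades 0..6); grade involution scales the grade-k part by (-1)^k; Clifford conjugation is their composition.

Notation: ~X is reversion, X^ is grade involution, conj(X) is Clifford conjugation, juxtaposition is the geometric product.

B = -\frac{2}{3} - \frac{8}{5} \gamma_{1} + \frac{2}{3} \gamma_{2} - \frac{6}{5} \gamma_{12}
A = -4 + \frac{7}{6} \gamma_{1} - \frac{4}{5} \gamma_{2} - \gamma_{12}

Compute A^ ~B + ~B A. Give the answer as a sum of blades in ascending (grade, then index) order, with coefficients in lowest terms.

first term: \frac{14}{5} + \frac{1981}{225} \gamma_{1} - \frac{31}{5} \gamma_{2} - \frac{817}{225} \gamma_{12}
second term: \frac{2}{15} + \frac{1331}{225} \gamma_{1} - \frac{29}{15} \gamma_{2} - \frac{817}{225} \gamma_{12}
Answer: \frac{44}{15} + \frac{368}{25} \gamma_{1} - \frac{122}{15} \gamma_{2} - \frac{1634}{225} \gamma_{12}


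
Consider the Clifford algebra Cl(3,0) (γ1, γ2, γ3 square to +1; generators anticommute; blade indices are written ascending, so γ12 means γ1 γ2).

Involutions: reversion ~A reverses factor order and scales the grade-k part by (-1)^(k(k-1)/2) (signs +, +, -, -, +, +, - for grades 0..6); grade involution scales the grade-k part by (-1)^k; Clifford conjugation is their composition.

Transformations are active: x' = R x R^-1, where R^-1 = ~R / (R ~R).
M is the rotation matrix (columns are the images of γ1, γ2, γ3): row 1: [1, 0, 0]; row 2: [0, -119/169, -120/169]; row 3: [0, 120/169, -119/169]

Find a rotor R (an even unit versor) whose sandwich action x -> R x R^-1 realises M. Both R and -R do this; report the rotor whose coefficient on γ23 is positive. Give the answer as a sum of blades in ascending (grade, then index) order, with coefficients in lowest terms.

Method: write R = a + b12*γ12 + b13*γ13 + b23*γ23 with a^2 + b12^2 + b13^2 + b23^2 = 1 (so R^-1 = ~R). Expanding the columns R e_j ~R gives tr M = 4a^2 - 1 and, from the antisymmetric part, M21 - M12 = -4a*b12, M13 - M31 = 4a*b13, M32 - M23 = -4a*b23.
Here tr M = -69/169, so a^2 = (1 + tr M)/4 = 25/169 and a = ±5/13. Taking a = 5/13: M21 - M12 = 0, M13 - M31 = 0, M32 - M23 = 240/169, giving b12 = 0, b13 = 0, b23 = -12/13, i.e. R = 5/13 - 12/13*γ23.
Its γ23 coefficient is negative, so report the other preimage -R.
Answer: -5/13 + 12/13*γ23. Uniqueness: Spin(3) -> SO(3) maps R and -R to the same rotation of trace -69/169; fixing the sign of the γ23 coefficient removes the ambiguity.


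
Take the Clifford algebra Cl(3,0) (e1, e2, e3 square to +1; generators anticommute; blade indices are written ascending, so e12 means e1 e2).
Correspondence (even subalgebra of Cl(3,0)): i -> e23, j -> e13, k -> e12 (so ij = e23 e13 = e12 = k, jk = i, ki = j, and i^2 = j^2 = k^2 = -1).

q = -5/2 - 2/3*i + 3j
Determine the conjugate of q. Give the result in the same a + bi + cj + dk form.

In blades: q = -5/2 + 3*e13 - 2/3*e23.
Quaternion conjugation is reversion on the even subalgebra: the scalar is fixed and every grade-2 blade flips sign, giving -5/2 - 3*e13 + 2/3*e23; translating back:
Answer: -5/2 + 2/3*i - 3j


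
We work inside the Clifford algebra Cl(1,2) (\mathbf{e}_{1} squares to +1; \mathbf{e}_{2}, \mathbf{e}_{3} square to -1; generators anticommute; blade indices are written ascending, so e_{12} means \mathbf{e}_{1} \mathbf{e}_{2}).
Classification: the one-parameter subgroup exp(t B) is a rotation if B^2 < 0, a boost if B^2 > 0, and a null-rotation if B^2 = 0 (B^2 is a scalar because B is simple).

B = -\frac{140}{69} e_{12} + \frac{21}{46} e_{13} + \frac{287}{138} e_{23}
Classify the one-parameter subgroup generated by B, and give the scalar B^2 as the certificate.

B^2 term by term: the squares give (-\frac{140}{69})^2*(e_{12})^2 + (\frac{21}{46})^2*(e_{13})^2 + (\frac{287}{138})^2*(e_{23})^2 = \frac{19600}{4761}*(+1) + \frac{441}{2116}*(+1) + \frac{82369}{19044}*(-1) = 0 (each basis 2-blade squares to minus the product of its generators' squares); cross terms between blades sharing an index anticommute and cancel. So B^2 = 0.
Answer: null-rotation, certificate B^2 = 0. No conjugation can change B^2 = 0; the sign gives the class.


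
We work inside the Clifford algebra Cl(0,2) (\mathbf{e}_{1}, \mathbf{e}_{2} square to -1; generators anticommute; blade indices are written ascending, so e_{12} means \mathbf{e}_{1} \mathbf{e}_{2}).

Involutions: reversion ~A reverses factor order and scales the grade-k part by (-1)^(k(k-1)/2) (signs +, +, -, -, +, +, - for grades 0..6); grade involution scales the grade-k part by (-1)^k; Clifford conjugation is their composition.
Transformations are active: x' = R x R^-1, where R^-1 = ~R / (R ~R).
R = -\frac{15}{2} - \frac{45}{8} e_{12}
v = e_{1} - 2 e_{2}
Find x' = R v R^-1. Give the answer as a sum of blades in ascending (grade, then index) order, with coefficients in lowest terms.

~R = -\frac{15}{2} + \frac{45}{8} e_{12}, and R ~R = \frac{5625}{64}, so R^-1 = ~R / (\frac{5625}{64}).
R v = -\frac{75}{4} e_{1} + \frac{75}{8} e_{2}
Answer: \frac{11}{5} e_{1} + \frac{2}{5} e_{2}


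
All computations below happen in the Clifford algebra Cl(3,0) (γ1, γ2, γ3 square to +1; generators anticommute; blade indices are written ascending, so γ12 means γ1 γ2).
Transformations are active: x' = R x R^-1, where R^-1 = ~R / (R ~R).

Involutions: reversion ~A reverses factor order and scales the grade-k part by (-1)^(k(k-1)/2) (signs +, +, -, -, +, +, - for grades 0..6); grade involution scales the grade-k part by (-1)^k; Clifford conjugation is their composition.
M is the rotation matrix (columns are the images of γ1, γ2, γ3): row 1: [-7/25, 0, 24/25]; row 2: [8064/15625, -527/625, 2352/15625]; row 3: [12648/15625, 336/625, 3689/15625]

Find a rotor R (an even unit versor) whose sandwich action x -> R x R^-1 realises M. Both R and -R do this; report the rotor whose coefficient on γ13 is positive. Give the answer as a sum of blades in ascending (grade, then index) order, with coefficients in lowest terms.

Method: write R = a + b12*γ12 + b13*γ13 + b23*γ23 with a^2 + b12^2 + b13^2 + b23^2 = 1 (so R^-1 = ~R). Expanding the columns R e_j ~R gives tr M = 4a^2 - 1 and, from the antisymmetric part, M21 - M12 = -4a*b12, M13 - M31 = 4a*b13, M32 - M23 = -4a*b23.
Here tr M = -13861/15625, so a^2 = (1 + tr M)/4 = 441/15625 and a = ±21/125. Taking a = 21/125: M21 - M12 = 8064/15625, M13 - M31 = 2352/15625, M32 - M23 = 6048/15625, giving b12 = -96/125, b13 = 28/125, b23 = -72/125, i.e. R = 21/125 - 96/125*γ12 + 28/125*γ13 - 72/125*γ23.
Its γ13 coefficient is already positive.
Answer: 21/125 - 96/125*γ12 + 28/125*γ13 - 72/125*γ23. Key observation: the double cover Spin(3) -> SO(3) sends R and -R to the same matrix (trace -13861/15625 here), so the stated sign of the γ13 coefficient is what selects one sheet.


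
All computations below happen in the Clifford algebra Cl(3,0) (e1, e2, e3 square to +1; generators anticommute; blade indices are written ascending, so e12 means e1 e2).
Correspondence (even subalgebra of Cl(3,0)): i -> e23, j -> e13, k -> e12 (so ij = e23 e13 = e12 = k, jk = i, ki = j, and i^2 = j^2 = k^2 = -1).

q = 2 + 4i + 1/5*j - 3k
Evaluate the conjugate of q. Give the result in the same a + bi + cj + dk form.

In blades: q = 2 - 3*e12 + 1/5*e13 + 4*e23.
Quaternion conjugation is reversion on the even subalgebra: the scalar is fixed and every grade-2 blade flips sign, giving 2 + 3*e12 - 1/5*e13 - 4*e23; translating back:
Answer: 2 - 4i - 1/5*j + 3k


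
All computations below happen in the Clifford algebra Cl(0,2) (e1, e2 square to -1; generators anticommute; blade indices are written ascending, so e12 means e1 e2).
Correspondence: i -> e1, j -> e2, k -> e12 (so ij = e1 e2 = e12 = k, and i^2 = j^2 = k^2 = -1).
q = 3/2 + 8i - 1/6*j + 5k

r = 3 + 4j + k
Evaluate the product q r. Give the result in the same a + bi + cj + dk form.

In blades: q = 3/2 + 8*e1 - 1/6*e2 + 5*e12, r = 3 + 4*e2 + e12.
Distribute q over r term by term (generator squares from the signature, products reordered to ascending indices): (3/2)*r = 9/2 + 6*e2 + 3/2*e12; (8*e1)*r = 24*e1 - 8*e2 + 32*e12; (-1/6*e2)*r = 2/3 - 1/6*e1 - 1/2*e2; (5*e12)*r = -5 - 20*e1 + 15*e12.
Sum: 1/6 + 23/6*e1 - 5/2*e2 + 97/2*e12; translating back through the correspondence:
Answer: 1/6 + 23/6*i - 5/2*j + 97/2*k


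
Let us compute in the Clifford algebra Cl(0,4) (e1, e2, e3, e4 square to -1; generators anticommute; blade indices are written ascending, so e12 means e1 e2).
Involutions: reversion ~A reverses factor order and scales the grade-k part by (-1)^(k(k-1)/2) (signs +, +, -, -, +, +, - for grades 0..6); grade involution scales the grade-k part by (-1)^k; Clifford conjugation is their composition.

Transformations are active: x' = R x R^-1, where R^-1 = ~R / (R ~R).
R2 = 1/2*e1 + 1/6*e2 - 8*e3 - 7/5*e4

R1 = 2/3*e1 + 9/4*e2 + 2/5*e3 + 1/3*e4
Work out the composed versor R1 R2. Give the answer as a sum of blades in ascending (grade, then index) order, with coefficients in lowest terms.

Distribute over the terms of R1 (each basis-blade product reordered to ascending indices, repeated generators contracted through their squares):
(2/3*e1) R2 = -1/3 + 1/9*e12 - 16/3*e13 - 14/15*e14
(9/4*e2) R2 = -3/8 - 9/8*e12 - 18*e23 - 63/20*e24
(2/5*e3) R2 = 16/5 - 1/5*e13 - 1/15*e23 - 14/25*e34
(1/3*e4) R2 = 7/15 - 1/6*e14 - 1/18*e24 + 8/3*e34
Summing the partial products and collecting blades:
Answer: 71/24 - 73/72*e12 - 83/15*e13 - 11/10*e14 - 271/15*e23 - 577/180*e24 + 158/75*e34


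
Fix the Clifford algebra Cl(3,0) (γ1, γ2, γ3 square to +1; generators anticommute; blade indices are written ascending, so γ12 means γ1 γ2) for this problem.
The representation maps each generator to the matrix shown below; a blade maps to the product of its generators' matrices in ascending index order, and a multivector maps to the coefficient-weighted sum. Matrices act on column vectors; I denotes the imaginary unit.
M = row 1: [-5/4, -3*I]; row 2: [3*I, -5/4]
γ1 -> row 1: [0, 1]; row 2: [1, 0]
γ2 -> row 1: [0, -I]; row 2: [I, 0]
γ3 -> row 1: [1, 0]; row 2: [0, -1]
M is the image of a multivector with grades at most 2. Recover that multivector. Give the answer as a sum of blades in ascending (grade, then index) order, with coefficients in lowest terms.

Method: 1, rho(γ1), rho(γ2), rho(γ3) form a trace-orthogonal basis of the 2x2 complex matrices (tr(X Y) = 2 if X = Y, else 0), so M = m0*1 + m1*rho(γ1) + m2*rho(γ2) + m3*rho(γ3) with m0 = tr(M)/2 = -5/4, m1 = tr(M rho(γ1))/2 = 0, m2 = tr(M rho(γ2))/2 = 3, m3 = tr(M rho(γ3))/2 = 0.
Multiplying table entries, the bivector images are rho(γ12) = I*rho(γ3), rho(γ13) = -I*rho(γ2), rho(γ23) = I*rho(γ1); with real blade coefficients the real parts of m0..m3 are the coefficients of 1, γ1, γ2, γ3 and the imaginary parts give the bivectors (γ23: Im m1, γ13: -Im m2, γ12: Im m3).
Answer: -5/4 + 3*γ2


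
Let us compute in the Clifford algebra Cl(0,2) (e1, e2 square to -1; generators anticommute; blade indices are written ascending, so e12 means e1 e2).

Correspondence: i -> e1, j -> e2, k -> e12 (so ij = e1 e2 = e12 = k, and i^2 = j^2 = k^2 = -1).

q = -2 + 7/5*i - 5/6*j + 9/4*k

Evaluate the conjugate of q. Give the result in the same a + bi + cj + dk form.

In blades: q = -2 + 7/5*e1 - 5/6*e2 + 9/4*e12.
Conjugation here is Clifford conjugation: the scalar is fixed and the grade-1 and grade-2 blades all flip sign, giving -2 - 7/5*e1 + 5/6*e2 - 9/4*e12; translating back:
Answer: -2 - 7/5*i + 5/6*j - 9/4*k


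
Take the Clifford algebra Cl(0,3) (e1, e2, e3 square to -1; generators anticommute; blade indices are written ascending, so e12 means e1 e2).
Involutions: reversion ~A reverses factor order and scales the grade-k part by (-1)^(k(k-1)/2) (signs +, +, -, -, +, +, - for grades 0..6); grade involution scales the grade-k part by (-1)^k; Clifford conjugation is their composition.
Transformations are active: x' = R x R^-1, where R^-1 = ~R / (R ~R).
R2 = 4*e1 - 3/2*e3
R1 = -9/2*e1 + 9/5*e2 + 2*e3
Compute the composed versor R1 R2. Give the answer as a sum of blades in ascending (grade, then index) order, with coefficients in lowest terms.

Distribute over the terms of R2 (each basis-blade product reordered to ascending indices, repeated generators contracted through their squares):
R1 (4*e1) = 18 - 36/5*e12 - 8*e13
R1 (-3/2*e3) = 3 + 27/4*e13 - 27/10*e23
Summing the partial products and collecting blades:
Answer: 21 - 36/5*e12 - 5/4*e13 - 27/10*e23


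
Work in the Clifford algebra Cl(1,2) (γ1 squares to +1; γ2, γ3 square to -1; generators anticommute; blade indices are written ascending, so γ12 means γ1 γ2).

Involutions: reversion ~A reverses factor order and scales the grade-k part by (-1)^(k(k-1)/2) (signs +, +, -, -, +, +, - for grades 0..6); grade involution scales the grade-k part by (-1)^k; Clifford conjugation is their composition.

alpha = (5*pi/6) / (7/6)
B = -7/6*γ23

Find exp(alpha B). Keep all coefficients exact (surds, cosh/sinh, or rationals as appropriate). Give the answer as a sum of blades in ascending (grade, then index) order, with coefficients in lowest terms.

B^2 = (-7/6)^2*(γ23)^2 = 49/36*(-1) = -49/36 (a basis 2-blade squares to minus the product of its generators' squares).
B^2 = -49/36 — B^2 < 0, so the exponential closes trigonometrically: l = 7/6, alpha*l = 5*pi/6, so exp(alpha B) = cos(5*pi/6) + (sin(5*pi/6)/(7/6))*B = -sqrt(3)/2 + (3/7)*B.
Answer: -sqrt(3)/2 - 1/2*γ23


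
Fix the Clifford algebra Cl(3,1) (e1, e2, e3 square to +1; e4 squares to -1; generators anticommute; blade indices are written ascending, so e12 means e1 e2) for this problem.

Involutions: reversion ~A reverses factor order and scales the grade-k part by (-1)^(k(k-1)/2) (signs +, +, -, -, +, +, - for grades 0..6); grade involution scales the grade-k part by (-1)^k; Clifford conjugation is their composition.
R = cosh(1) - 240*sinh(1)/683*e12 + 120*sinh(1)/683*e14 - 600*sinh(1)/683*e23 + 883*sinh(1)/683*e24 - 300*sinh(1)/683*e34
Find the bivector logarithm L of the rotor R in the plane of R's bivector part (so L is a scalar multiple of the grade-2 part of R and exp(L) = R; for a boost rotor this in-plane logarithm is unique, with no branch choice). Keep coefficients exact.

The scalar part of R is cosh(1), so cosh pins the rapidity up to sign — the sign comes from the bivector part; dividing that part by sinh of the rapidity yields the plane, and the in-plane L = rapidity * plane is unique because the two sign choices cancel.
Concretely: cosh(rapidity) = cosh(1) gives rapidity = ±1, and since rapidity/sinh(rapidity) is even the sign is immaterial: L = (rapidity/sinh(rapidity)) * <R>_2 = (1/sinh(1)) * <R>_2.
Answer: -240/683*e12 + 120/683*e14 - 600/683*e23 + 883/683*e24 - 300/683*e34


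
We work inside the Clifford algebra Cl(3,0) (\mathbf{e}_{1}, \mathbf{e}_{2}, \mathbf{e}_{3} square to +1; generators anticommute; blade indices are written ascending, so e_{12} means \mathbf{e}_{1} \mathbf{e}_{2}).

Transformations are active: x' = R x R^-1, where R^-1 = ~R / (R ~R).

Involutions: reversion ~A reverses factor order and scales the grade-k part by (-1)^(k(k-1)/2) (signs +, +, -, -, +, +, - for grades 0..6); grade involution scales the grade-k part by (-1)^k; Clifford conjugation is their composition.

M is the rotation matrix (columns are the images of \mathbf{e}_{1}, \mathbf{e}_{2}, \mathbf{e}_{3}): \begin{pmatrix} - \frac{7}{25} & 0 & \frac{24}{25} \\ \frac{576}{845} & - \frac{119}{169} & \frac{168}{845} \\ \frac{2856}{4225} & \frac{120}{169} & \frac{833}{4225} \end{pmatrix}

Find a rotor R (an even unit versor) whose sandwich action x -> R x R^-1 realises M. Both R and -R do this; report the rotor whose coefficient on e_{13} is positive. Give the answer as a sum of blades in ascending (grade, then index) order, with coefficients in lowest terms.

Method: write R = a + b12*e_{12} + b13*e_{13} + b23*e_{23} with a^2 + b12^2 + b13^2 + b23^2 = 1 (so R^-1 = ~R). Expanding the columns R e_j ~R gives tr M = 4a^2 - 1 and, from the antisymmetric part, M21 - M12 = -4a*b12, M13 - M31 = 4a*b13, M32 - M23 = -4a*b23.
Here tr M = -\frac{133}{169}, so a^2 = (1 + tr M)/4 = \frac{9}{169} and a = ±\frac{3}{13}. Taking a = \frac{3}{13}: M21 - M12 = \frac{576}{845}, M13 - M31 = \frac{48}{169}, M32 - M23 = \frac{432}{845}, giving b12 = -\frac{48}{65}, b13 = \frac{4}{13}, b23 = -\frac{36}{65}, i.e. R = \frac{3}{13} - \frac{48}{65} e_{12} + \frac{4}{13} e_{13} - \frac{36}{65} e_{23}.
Its e_{13} coefficient is already positive.
Answer: \frac{3}{13} - \frac{48}{65} e_{12} + \frac{4}{13} e_{13} - \frac{36}{65} e_{23}. Recall the cover is two-to-one: with M of trace -\frac{133}{169}, both preimages act alike, and the stated e_{13} sign chooses the sheet.


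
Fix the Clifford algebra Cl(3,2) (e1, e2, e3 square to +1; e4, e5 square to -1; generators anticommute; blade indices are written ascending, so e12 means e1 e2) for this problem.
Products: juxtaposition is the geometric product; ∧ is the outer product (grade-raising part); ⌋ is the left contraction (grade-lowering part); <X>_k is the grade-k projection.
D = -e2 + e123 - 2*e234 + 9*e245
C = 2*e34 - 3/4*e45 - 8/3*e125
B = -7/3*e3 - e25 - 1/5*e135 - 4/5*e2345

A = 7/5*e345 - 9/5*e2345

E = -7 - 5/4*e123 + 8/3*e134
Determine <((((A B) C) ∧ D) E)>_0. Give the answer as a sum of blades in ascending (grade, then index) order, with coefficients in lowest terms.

step 1: 36/25 - 28/25*e2 - 7/25*e14 + 9/5*e34 - 49/15*e45 - 9/25*e124 - 7/5*e234 + 21/5*e245
step 2: 23/20 + 7/20*e2 - 14/25*e13 - 56/5*e14 - 959/300*e15 + 72/25*e34 - 311/60*e35 - 51/25*e45 - 18/25*e123 - 392/45*e124 - 411/100*e125 - 56/25*e234 + 147/20*e235 + 119/75*e245 - 56/15*e1345 - 24/5*e12345
step 3: -23/20*e2 + 59/100*e123 - 56/5*e124 - 959/300*e125 - 259/50*e234 + 311/60*e235 + 1239/100*e245 - 1069/150*e12345
step 4: 59/80 + 161/20*e2 + 1036/75*e12 - 23/16*e13 + 259/40*e14 - 311/48*e15 - 448/15*e23 + 118/75*e24 - 4276/225*e25 + 14*e34 + 959/240*e35 - 1069/120*e45 - 413/100*e123 + 392/5*e124 + 6713/300*e125 + 1813/50*e234 - 2177/60*e235 - 8673/100*e245 + 46/15*e1234 - 826/25*e1235 - 622/45*e1245 + 1239/80*e1345 - 1918/225*e2345 + 7483/150*e12345
step 5: 59/80
Answer: 59/80


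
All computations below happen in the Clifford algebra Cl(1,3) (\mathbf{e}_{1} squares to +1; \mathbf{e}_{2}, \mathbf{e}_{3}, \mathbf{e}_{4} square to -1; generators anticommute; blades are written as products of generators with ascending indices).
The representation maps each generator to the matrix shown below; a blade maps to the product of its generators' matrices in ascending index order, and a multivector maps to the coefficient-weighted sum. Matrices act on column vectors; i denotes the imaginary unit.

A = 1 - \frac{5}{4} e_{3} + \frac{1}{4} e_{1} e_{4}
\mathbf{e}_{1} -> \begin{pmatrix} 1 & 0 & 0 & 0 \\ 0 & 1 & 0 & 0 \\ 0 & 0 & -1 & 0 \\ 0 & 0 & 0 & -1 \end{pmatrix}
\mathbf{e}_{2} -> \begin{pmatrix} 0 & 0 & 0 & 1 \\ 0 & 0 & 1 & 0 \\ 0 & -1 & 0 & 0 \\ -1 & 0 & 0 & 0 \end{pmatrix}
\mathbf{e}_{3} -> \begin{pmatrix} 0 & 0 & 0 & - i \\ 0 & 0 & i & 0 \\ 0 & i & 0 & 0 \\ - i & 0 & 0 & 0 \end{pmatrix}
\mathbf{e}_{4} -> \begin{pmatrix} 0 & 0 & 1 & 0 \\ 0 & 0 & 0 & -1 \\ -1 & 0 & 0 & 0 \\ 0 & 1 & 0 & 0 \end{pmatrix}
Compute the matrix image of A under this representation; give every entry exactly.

Bivector images (products of the table entries): rho(e_{1} e_{4}) = rho(\mathbf{e}_{1})rho(\mathbf{e}_{4}) = \begin{pmatrix} 0 & 0 & 1 & 0 \\ 0 & 0 & 0 & -1 \\ 1 & 0 & 0 & 0 \\ 0 & -1 & 0 & 0 \end{pmatrix}.
M = (1)*1 + (-\frac{5}{4})*rho(e_{3}) + (\frac{1}{4})*rho(e_{1} e_{4}), summed entrywise (1 is the identity matrix):
Answer: \begin{pmatrix} 1 & 0 & \frac{1}{4} & \frac{5 i}{4} \\ 0 & 1 & - \frac{5 i}{4} & - \frac{1}{4} \\ \frac{1}{4} & - \frac{5 i}{4} & 1 & 0 \\ \frac{5 i}{4} & - \frac{1}{4} & 0 & 1 \end{pmatrix}


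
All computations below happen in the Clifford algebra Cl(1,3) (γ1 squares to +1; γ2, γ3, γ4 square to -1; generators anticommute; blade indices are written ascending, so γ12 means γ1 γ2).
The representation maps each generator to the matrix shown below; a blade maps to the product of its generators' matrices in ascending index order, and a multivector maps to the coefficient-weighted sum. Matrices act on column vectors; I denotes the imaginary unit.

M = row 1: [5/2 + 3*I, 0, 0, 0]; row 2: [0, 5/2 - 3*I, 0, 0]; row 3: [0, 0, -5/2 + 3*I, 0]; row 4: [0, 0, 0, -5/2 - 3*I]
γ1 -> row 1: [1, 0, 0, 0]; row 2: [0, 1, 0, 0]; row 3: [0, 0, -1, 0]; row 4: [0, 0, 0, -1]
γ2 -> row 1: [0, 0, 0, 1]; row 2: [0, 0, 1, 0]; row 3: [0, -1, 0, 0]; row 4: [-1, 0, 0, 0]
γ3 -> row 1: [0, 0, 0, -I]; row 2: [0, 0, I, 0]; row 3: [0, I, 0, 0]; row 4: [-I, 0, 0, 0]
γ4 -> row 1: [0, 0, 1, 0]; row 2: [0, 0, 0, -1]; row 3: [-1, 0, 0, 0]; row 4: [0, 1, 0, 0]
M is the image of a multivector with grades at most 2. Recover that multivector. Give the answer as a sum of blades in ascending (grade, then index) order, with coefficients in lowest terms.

Method: the blade images are trace-orthogonal — tr(rho(e_A) rho(e_B)^-1) = 4 if A = B and 0 otherwise — and rho(e_A)^-1 = (e_A)^2 * rho(e_A) with (e_A)^2 = +1 or -1, so the coefficient of e_A in the preimage is (e_A)^2 * tr(M rho(e_A))/4.
Nonzero projections over blades of grade <= 2: γ1: (γ1)^2 = +1, tr(M rho(γ1)) = 10, coefficient 5/2; γ23: (γ23)^2 = -1, tr(M rho(γ23)) = 12, coefficient -3. Every other blade of grade <= 2 projects to 0.
Answer: 5/2*γ1 - 3*γ23


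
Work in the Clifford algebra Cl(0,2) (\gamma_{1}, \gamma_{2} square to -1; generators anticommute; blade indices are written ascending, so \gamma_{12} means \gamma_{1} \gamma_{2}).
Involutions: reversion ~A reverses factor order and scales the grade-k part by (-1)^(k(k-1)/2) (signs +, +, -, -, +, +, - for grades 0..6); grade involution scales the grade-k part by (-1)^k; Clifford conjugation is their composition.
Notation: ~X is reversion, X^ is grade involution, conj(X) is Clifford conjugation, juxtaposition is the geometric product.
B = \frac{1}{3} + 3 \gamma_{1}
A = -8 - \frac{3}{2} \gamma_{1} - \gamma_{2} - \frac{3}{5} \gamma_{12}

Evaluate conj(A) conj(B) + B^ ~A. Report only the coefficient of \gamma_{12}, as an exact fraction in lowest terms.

first term: \frac{11}{6} + \frac{49}{2} \gamma_{1} - \frac{22}{15} \gamma_{2} + \frac{16}{5} \gamma_{12}
second term: -\frac{43}{6} + \frac{47}{2} \gamma_{1} + \frac{22}{15} \gamma_{2} + \frac{16}{5} \gamma_{12}
Answer: \frac{32}{5}


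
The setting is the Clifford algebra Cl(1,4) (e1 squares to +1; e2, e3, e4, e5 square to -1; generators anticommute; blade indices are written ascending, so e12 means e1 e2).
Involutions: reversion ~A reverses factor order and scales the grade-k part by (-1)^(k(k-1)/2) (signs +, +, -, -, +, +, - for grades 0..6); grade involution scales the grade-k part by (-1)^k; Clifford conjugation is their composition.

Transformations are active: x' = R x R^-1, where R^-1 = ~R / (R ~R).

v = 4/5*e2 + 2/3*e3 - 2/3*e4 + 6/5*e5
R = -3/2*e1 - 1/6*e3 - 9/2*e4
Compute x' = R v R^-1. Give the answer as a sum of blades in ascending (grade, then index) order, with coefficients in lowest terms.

~R = -3/2*e1 - 1/6*e3 - 9/2*e4, and R ~R = -649/36, so R^-1 = ~R / (-649/36).
R v = -26/9 - 6/5*e12 - e13 + e14 - 9/5*e15 + 2/15*e23 + 18/5*e24 + 28/9*e34 - 1/5*e35 - 27/5*e45
Answer: -312/649*e1 - 4/5*e2 - 1402/1947*e3 - 1510/1947*e4 - 6/5*e5


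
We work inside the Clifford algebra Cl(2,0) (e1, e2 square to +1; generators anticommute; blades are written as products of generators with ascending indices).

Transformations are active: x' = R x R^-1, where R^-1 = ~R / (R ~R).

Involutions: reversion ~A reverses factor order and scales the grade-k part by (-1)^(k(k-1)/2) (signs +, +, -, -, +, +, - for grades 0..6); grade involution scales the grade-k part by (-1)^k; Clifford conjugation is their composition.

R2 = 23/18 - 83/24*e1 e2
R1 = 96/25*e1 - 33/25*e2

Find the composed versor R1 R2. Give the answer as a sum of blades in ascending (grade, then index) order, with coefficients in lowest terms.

Distribute over the terms of R1 (each basis-blade product reordered to ascending indices, repeated generators contracted through their squares):
(96/25*e1) R2 = 368/75*e1 - 332/25*e2
(-33/25*e2) R2 = -913/200*e1 - 253/150*e2
Summing the partial products and collecting blades:
Answer: 41/120*e1 - 449/30*e2


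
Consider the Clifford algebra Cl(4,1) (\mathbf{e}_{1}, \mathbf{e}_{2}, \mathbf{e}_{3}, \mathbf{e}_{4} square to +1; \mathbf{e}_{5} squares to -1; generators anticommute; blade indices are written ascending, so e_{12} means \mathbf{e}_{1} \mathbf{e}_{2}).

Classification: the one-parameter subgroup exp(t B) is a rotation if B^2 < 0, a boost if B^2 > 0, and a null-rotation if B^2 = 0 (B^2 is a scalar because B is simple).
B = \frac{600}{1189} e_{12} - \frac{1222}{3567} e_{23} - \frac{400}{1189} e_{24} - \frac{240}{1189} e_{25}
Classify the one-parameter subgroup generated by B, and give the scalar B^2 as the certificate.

B^2 term by term: the squares give (\frac{600}{1189})^2*(e_{12})^2 + (-\frac{1222}{3567})^2*(e_{23})^2 + (-\frac{400}{1189})^2*(e_{24})^2 + (-\frac{240}{1189})^2*(e_{25})^2 = \frac{360000}{1413721}*(-1) + \frac{1493284}{12723489}*(-1) + \frac{160000}{1413721}*(-1) + \frac{57600}{1413721}*(+1) = -\frac{4}{9} (each basis 2-blade squares to minus the product of its generators' squares); cross terms between blades sharing an index anticommute and cancel. So B^2 = -\frac{4}{9}.
Answer: rotation, certificate B^2 = -\frac{4}{9}. Certificate logic: -\frac{4}{9} is a conjugation-invariant scalar, so its sign fixes rotation versus boost versus null-rotation outright.


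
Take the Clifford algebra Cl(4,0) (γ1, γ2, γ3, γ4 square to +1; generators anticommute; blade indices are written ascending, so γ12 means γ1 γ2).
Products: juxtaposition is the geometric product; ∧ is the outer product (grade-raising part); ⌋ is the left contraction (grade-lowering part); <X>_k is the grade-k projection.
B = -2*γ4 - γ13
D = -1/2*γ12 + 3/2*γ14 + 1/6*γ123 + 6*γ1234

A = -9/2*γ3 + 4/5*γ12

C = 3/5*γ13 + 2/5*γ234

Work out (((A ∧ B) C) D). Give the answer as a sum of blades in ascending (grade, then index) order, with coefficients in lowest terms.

step 1: 9*γ34 - 8/5*γ124
step 2: -18/5*γ2 - 16/25*γ13 - 27/5*γ14 + 24/25*γ234
step 3: 81/10 + 99/25*γ1 - 8/75*γ2 + 3/5*γ13 + 4/25*γ14 + 818/25*γ23 - 57/50*γ24 + 24/25*γ34 - 36/25*γ123 + 27/5*γ124 + 552/25*γ134 + 9/10*γ234
Answer: 81/10 + 99/25*γ1 - 8/75*γ2 + 3/5*γ13 + 4/25*γ14 + 818/25*γ23 - 57/50*γ24 + 24/25*γ34 - 36/25*γ123 + 27/5*γ124 + 552/25*γ134 + 9/10*γ234


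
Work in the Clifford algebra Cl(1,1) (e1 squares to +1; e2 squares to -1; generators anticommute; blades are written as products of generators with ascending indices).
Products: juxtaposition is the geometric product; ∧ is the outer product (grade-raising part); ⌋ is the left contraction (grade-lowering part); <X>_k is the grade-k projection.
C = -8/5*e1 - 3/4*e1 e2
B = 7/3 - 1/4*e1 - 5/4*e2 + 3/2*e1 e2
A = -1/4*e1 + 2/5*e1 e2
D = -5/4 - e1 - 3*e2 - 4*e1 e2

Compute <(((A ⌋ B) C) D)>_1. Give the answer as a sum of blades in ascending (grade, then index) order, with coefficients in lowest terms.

step 1: 53/80 - 3/8*e2
step 2: -623/800*e1 - 351/320*e1 e2
step 3: 4133/800 - 1483/640*e1 + 3229/1600*e2 + 23727/6400*e1 e2
step 4: -1483/640*e1 + 3229/1600*e2
Answer: -1483/640*e1 + 3229/1600*e2


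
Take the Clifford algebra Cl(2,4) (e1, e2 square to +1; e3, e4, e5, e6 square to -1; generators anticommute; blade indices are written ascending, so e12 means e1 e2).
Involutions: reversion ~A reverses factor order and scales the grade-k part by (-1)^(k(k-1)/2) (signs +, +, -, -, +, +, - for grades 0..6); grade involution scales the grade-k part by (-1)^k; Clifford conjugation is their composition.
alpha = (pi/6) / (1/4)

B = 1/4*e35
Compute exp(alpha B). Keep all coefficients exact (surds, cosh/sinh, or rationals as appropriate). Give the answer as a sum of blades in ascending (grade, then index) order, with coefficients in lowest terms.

B^2 = (1/4)^2*(e35)^2 = 1/16*(-1) = -1/16 (a basis 2-blade squares to minus the product of its generators' squares).
B^2 = -1/16 — B^2 < 0, so the exponential closes trigonometrically: l = 1/4, alpha*l = pi/6, so exp(alpha B) = cos(pi/6) + (sin(pi/6)/(1/4))*B = sqrt(3)/2 + (2)*B.
Answer: sqrt(3)/2 + 1/2*e35


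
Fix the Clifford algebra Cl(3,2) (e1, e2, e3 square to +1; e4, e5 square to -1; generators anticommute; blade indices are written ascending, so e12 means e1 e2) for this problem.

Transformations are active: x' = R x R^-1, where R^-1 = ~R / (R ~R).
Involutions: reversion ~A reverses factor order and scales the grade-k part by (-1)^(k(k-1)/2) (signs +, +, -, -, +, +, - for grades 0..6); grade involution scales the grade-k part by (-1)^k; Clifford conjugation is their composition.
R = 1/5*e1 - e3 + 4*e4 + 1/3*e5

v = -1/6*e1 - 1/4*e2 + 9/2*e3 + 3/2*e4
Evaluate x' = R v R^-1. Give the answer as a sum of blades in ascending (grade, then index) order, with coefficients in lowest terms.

~R = 1/5*e1 - e3 + 4*e4 + 1/3*e5, and R ~R = -3391/225, so R^-1 = ~R / (-3391/225).
R v = -158/15 - 1/20*e12 + 11/15*e13 + 29/30*e14 + 1/18*e15 - 1/4*e23 + e24 + 1/12*e25 - 39/2*e34 - 3/2*e35 - 1/2*e45
Answer: 9079/20346*e1 + 1/4*e2 - 39999/6782*e3 + 27747/6782*e4 + 1580/3391*e5


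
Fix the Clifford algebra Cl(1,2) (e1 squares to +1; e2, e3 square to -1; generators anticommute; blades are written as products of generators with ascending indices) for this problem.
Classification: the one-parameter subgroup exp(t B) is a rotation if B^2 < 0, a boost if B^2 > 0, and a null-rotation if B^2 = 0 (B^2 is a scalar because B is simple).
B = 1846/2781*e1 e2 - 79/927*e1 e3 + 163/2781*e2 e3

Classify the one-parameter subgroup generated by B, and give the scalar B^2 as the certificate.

B^2 term by term: the squares give (1846/2781)^2*(e1 e2)^2 + (-79/927)^2*(e1 e3)^2 + (163/2781)^2*(e2 e3)^2 = 3407716/7733961*(+1) + 6241/859329*(+1) + 26569/7733961*(-1) = 4/9 (each basis 2-blade squares to minus the product of its generators' squares); cross terms between blades sharing an index anticommute and cancel. So B^2 = 4/9.
Answer: boost, certificate B^2 = 4/9. Note: conjugating B changes its blade decomposition but never the scalar B^2 = 4/9, whose sign settles the classification.


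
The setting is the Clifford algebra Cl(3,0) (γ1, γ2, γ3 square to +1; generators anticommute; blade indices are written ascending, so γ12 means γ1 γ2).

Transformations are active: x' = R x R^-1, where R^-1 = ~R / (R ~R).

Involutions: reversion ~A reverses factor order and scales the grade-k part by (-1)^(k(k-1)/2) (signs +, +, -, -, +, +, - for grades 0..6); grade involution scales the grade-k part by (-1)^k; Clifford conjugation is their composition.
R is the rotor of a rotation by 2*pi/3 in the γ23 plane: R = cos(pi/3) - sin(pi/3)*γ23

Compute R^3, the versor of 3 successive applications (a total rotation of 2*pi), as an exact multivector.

Because a rotor carries half the rotation angle, composing 3 copies of this γ23-plane rotor multiplies the phase: 3*(pi/3) = pi, hence R^3 = cos(pi) - sin(pi)*γ23.
cos(pi) = -1 and sin(pi) = 0, so R^3 = -1. The total rotation 2*pi is 1 full turn, so every vector returns to itself, yet the rotor is -1, on the OTHER sheet of the double cover (an odd number of 2*pi turns).
Answer: -1


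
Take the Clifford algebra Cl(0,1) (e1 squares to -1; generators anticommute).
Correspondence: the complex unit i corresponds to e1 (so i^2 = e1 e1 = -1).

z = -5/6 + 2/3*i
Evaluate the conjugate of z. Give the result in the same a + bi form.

In blades: z = -5/6 + 2/3*e1.
Conjugation here is Clifford conjugation: the scalar is fixed and the grade-1 and grade-2 blades all flip sign, giving -5/6 - 2/3*e1; translating back:
Answer: -5/6 - 2/3*i


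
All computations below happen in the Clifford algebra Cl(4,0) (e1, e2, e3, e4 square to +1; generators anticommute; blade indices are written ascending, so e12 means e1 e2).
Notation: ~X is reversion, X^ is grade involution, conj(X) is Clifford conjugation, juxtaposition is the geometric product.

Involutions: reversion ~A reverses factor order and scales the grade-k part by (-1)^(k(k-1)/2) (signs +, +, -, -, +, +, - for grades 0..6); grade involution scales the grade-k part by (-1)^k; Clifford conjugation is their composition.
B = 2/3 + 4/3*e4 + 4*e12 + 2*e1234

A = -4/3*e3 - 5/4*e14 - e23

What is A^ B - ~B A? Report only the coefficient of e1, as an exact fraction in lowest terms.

first term: -5/3*e1 + 8/9*e3 + 4*e13 + 7/6*e14 + 11/6*e23 - 5*e24 + 16/9*e34 + 16/3*e123 + 8/3*e124 - 4/3*e234
second term: 5/3*e1 - 8/9*e3 + 4*e13 + 7/6*e14 + 11/6*e23 - 5*e24 + 16/9*e34 + 16/3*e123 + 8/3*e124 - 4/3*e234
Answer: -10/3


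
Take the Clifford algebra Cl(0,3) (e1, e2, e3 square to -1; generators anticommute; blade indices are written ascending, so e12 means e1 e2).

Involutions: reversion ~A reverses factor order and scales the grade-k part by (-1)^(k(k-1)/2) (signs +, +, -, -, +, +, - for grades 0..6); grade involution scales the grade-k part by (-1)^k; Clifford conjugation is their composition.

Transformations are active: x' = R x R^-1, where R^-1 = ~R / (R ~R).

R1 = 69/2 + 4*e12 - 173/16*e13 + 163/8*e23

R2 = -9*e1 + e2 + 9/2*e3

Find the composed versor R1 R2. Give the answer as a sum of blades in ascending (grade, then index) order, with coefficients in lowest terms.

Distribute over the terms of R2 (each basis-blade product reordered to ascending indices, repeated generators contracted through their squares):
R1 (-9*e1) = -621/2*e1 - 36*e2 + 1557/16*e3 - 1467/8*e123
R1 (e2) = -4*e1 + 69/2*e2 + 163/8*e3 + 173/16*e123
R1 (9/2*e3) = 1557/32*e1 - 1467/16*e2 + 621/4*e3 + 18*e123
Summing the partial products and collecting blades:
Answer: -8507/32*e1 - 1491/16*e2 + 4367/16*e3 - 2473/16*e123
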